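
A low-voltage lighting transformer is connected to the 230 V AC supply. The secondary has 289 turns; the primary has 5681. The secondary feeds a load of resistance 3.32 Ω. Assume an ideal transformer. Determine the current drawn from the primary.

I_p ≈ 0.179 A

V_s = V_p × N_s/N_p = 230 × 289/5681 = 11.700 V.
I_s = V_s/R = 11.700/3.32 = 3.5242 A.
For an ideal transformer I_p N_p = I_s N_s, so I_p = 3.5242 × 289/5681 = 0.179 A.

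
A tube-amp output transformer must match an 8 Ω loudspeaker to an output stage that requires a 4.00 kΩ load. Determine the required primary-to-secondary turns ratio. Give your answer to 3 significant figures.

Z_p/Z_s = (N_p/N_s)², so N_p/N_s = √(4000/8) = √500 = 22.4.

N_p/N_s ≈ 22.4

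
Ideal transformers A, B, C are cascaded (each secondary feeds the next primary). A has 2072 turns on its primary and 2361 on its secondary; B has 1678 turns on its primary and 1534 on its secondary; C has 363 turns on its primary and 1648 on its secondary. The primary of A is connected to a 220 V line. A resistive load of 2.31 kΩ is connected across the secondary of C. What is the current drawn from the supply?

I_supply ≈ 2.13 A

After A: V = 220.00 × 2361/2072 = 250.69 V.
After B: V = 250.69 × 1534/1678 = 229.17 V.
After C: V = 229.17 × 1648/363 = 1040.4 V.
I_load = 1040.4/2310 = 0.45040 A, so P_out = 1040.4 × 0.45040 = 468.61 W.
All ideal ⇒ P_in = P_out, so I_supply = 468.61/220 = 2.13 A.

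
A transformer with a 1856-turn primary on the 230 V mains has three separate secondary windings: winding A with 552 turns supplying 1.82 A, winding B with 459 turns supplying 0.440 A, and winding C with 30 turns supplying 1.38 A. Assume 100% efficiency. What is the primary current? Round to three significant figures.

V_A = 230 × 552/1856 = 68.405 V; V_B = 230 × 459/1856 = 56.880 V; V_C = 230 × 30/1856 = 3.7177 V.
P_out = V_A I_A + V_B I_B + V_C I_C = 68.405×1.82 + 56.880×0.440 + 3.7177×1.38 = 124.50 + 25.027 + 5.1304 = 154.66 W.
Ideal ⇒ P_in = P_out, so I_p = P_out/V_p = 154.66/230 = 0.672 A.

I_p ≈ 0.672 A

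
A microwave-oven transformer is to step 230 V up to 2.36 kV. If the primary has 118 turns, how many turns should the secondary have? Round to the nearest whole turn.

N_s/N_p = V_s/V_p, so N_s = 118 × 2360/230 = 1210.8 ≈ 1211 turns.

N_s = 1211 turns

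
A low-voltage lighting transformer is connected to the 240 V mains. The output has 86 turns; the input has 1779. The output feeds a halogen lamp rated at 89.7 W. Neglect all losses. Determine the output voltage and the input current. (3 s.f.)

V_out ≈ 11.6 V, I_in ≈ 0.374 A

V_out = V_in × N_out/N_in = 240 × 86/1779 = 11.602 V.
I_out = P/V_out = 89.7/11.602 = 7.7314 A.
I_in = I_out × N_out/N_in = 7.7314 × 86/1779 = 0.374 A.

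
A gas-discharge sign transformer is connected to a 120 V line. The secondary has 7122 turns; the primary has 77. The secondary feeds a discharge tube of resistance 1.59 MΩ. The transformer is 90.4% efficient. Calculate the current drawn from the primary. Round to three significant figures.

I_p ≈ 0.714 A

V_s = 120 × 7122/77 = 11099 V.
I_s = V_s/R = 11099/(1.59×10^6) = 0.0069806 A.
P_out = V_s I_s = 11099 × 0.0069806 = 77.480 W.
P_in = P_out/η = 77.480/0.904 = 85.708 W.
I_p = P_in/V_p = 85.708/120 = 0.714 A.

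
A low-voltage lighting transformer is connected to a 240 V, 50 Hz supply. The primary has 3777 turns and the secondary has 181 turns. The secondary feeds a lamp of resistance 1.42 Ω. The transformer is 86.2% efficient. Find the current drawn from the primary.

V_s = 240 × 181/3777 = 11.501 V.
I_s = V_s/R = 11.501/1.42 = 8.0994 A.
P_out = V_s I_s = 11.501 × 8.0994 = 93.153 W.
P_in = P_out/η = 93.153/0.862 = 108.07 W.
I_p = P_in/V_p = 108.07/240 = 0.450 A.

I_p ≈ 0.450 A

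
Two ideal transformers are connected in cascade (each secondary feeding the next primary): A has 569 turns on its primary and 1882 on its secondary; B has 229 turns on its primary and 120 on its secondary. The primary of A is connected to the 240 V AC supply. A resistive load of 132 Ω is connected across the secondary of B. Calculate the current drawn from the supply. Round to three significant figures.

I_supply ≈ 5.46 A

After A: V = 240.00 × 1882/569 = 793.81 V.
After B: V = 793.81 × 120/229 = 415.97 V.
I_load = 415.97/132 = 3.1513 A, so P_out = 415.97 × 3.1513 = 1310.9 W.
All ideal ⇒ P_in = P_out, so I_supply = 1310.9/240 = 5.46 A.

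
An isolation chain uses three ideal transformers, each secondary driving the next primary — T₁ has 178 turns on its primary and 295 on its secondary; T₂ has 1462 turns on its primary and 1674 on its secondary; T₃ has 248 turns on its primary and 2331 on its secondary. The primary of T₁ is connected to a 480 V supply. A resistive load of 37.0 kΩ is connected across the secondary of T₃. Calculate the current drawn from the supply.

After T₁: V = 480.00 × 295/178 = 795.51 V.
After T₂: V = 795.51 × 1674/1462 = 910.86 V.
After T₃: V = 910.86 × 2331/248 = 8561.3 V.
I_load = 8561.3/37000 = 0.23139 A, so P_out = 8561.3 × 0.23139 = 1981.0 W.
All ideal ⇒ P_in = P_out, so I_supply = 1981.0/480 = 4.13 A.

I_supply ≈ 4.13 A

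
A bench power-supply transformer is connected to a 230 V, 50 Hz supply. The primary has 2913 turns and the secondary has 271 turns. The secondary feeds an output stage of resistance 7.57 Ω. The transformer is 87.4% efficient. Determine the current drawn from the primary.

I_p ≈ 0.301 A

V_s = 230 × 271/2913 = 21.397 V.
I_s = V_s/R = 21.397/7.57 = 2.8266 A.
P_out = V_s I_s = 21.397 × 2.8266 = 60.481 W.
P_in = P_out/η = 60.481/0.874 = 69.200 W.
I_p = P_in/V_p = 69.200/230 = 0.301 A.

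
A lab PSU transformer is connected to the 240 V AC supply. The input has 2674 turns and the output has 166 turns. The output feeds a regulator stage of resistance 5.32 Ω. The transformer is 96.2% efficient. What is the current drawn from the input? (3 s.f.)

V_out = 240 × 166/2674 = 14.899 V.
I_out = V_out/R = 14.899/5.32 = 2.8006 A.
P_out = V_out I_out = 14.899 × 2.8006 = 41.726 W.
P_in = P_out/η = 41.726/0.962 = 43.374 W.
I_in = P_in/V_in = 43.374/240 = 0.181 A.

I_in ≈ 0.181 A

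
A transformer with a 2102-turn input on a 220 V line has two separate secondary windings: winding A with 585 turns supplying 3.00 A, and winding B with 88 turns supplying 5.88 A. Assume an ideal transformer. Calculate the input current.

I_in ≈ 1.08 A

V_A = 220 × 585/2102 = 61.227 V; V_B = 220 × 88/2102 = 9.2103 V.
P_out = V_A I_A + V_B I_B = 61.227×3.00 + 9.2103×5.88 = 183.68 + 54.156 = 237.84 W.
Ideal ⇒ P_in = P_out, so I_in = P_out/V_in = 237.84/220 = 1.08 A.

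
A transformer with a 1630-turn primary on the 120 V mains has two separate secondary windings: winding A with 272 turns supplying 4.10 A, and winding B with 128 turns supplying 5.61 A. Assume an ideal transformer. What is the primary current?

I_p ≈ 1.12 A

V_A = 120 × 272/1630 = 20.025 V; V_B = 120 × 128/1630 = 9.4233 V.
P_out = V_A I_A + V_B I_B = 20.025×4.10 + 9.4233×5.61 = 82.101 + 52.865 = 134.97 W.
Ideal ⇒ P_in = P_out, so I_p = P_out/V_p = 134.97/120 = 1.12 A.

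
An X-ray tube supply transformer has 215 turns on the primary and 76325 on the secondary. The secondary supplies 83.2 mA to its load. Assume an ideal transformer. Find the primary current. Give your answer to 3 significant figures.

For an ideal transformer I_p/I_s = N_s/N_p, so I_p = 0.0832 × 76325/215 = 29.5 A.

I_p ≈ 29.5 A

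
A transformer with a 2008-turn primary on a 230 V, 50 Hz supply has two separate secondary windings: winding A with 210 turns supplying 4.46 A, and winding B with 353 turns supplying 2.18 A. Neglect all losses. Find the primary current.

V_A = 230 × 210/2008 = 24.054 V; V_B = 230 × 353/2008 = 40.433 V.
P_out = V_A I_A + V_B I_B = 24.054×4.46 + 40.433×2.18 = 107.28 + 88.145 = 195.42 W.
Ideal ⇒ P_in = P_out, so I_p = P_out/V_p = 195.42/230 = 0.850 A.

I_p ≈ 0.850 A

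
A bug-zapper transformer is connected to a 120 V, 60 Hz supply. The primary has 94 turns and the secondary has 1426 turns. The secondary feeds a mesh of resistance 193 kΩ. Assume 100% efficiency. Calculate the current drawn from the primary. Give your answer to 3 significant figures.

V_s = V_p × N_s/N_p = 120 × 1426/94 = 1820.4 V.
I_s = V_s/R = 1820.4/193000 = 0.0094323 A.
For an ideal transformer I_p N_p = I_s N_s, so I_p = 0.0094323 × 1426/94 = 0.143 A.

I_p ≈ 0.143 A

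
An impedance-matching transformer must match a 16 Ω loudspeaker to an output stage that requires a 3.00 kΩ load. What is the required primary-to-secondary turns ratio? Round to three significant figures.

N_p/N_s ≈ 13.7

Z_p/Z_s = (N_p/N_s)², so N_p/N_s = √(3000/16) = √188 = 13.7.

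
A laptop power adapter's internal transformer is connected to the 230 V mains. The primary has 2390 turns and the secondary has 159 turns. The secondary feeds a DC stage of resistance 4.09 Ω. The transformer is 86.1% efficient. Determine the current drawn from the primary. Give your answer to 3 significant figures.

I_p ≈ 0.289 A

V_s = 230 × 159/2390 = 15.301 V.
I_s = V_s/R = 15.301/4.09 = 3.7411 A.
P_out = V_s I_s = 15.301 × 3.7411 = 57.244 W.
P_in = P_out/η = 57.244/0.861 = 66.486 W.
I_p = P_in/V_p = 66.486/230 = 0.289 A.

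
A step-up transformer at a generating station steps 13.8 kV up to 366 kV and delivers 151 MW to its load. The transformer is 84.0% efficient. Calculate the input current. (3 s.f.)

P_in = P_out/η = 1.51×10^8/0.840 = 1.7976×10^8 W.
I_in = P_in/V_in = 1.7976×10^8/13800 = 13000 A.

I_in ≈ 13000 A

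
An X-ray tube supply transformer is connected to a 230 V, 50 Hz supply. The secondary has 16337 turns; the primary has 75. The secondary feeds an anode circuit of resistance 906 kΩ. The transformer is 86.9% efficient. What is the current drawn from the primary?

I_p ≈ 13.9 A

V_s = 230 × 16337/75 = 50100 V.
I_s = V_s/R = 50100/906000 = 0.055298 A.
P_out = V_s I_s = 50100 × 0.055298 = 2770.4 W.
P_in = P_out/η = 2770.4/0.869 = 3188.1 W.
I_p = P_in/V_p = 3188.1/230 = 13.9 A.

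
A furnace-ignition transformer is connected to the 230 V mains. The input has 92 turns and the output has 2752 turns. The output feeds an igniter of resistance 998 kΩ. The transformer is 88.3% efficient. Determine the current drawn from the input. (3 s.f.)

I_in ≈ 0.234 A

V_out = 230 × 2752/92 = 6880.0 V.
I_out = V_out/R = 6880.0/998000 = 0.0068938 A.
P_out = V_out I_out = 6880.0 × 0.0068938 = 47.429 W.
P_in = P_out/η = 47.429/0.883 = 53.714 W.
I_in = P_in/V_in = 53.714/230 = 0.234 A.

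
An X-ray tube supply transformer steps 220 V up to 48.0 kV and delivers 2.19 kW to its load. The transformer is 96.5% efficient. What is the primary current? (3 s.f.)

I_p ≈ 10.3 A

P_in = P_out/η = 2190/0.965 = 2269.4 W.
I_p = P_in/V_p = 2269.4/220 = 10.3 A.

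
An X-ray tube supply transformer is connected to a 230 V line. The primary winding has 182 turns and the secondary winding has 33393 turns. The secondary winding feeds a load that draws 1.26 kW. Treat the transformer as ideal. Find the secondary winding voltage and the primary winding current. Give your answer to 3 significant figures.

V_s = V_p × N_s/N_p = 230 × 33393/182 = 42200 V.
I_s = P/V_s = 1260/42200 = 0.029858 A.
I_p = I_s × N_s/N_p = 0.029858 × 33393/182 = 5.48 A.

V_s ≈ 42200 V, I_p ≈ 5.48 A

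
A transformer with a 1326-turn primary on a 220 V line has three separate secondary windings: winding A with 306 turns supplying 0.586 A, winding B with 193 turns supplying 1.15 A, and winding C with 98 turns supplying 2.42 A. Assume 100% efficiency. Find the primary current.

I_p ≈ 0.481 A

V_A = 220 × 306/1326 = 50.769 V; V_B = 220 × 193/1326 = 32.021 V; V_C = 220 × 98/1326 = 16.259 V.
P_out = V_A I_A + V_B I_B + V_C I_C = 50.769×0.586 + 32.021×1.15 + 16.259×2.42 = 29.751 + 36.824 + 39.348 = 105.92 W.
Ideal ⇒ P_in = P_out, so I_p = P_out/V_p = 105.92/220 = 0.481 A.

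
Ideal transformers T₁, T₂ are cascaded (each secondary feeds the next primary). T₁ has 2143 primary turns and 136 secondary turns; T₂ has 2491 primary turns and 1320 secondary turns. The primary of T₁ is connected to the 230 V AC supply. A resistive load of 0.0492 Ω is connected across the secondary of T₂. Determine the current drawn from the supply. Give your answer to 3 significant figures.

I_supply ≈ 5.29 A

Secondary of T₁: V = 230.00 × 136/2143 = 14.596 V.
Secondary of T₂: V = 14.596 × 1320/2491 = 7.7347 V.
I_load = 7.7347/0.0492 = 157.21 A, so P_out = 7.7347 × 157.21 = 1216.0 W.
All ideal ⇒ P_in = P_out, so I_supply = 1216.0/230 = 5.29 A.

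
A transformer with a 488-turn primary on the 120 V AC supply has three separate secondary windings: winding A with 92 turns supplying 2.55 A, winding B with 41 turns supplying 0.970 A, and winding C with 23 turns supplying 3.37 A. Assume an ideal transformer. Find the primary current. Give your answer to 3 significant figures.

I_p ≈ 0.721 A

V_A = 120 × 92/488 = 22.623 V; V_B = 120 × 41/488 = 10.082 V; V_C = 120 × 23/488 = 5.6557 V.
P_out = V_A I_A + V_B I_B + V_C I_C = 22.623×2.55 + 10.082×0.970 + 5.6557×3.37 = 57.689 + 9.7795 + 19.060 = 86.528 W.
Ideal ⇒ P_in = P_out, so I_p = P_out/V_p = 86.528/120 = 0.721 A.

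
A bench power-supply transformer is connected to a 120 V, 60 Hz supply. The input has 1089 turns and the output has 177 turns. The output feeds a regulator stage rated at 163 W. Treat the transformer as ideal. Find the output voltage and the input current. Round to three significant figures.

V_out = V_in × N_out/N_in = 120 × 177/1089 = 19.504 V.
I_out = P/V_out = 163/19.504 = 8.3572 A.
I_in = I_out × N_out/N_in = 8.3572 × 177/1089 = 1.36 A.

V_out ≈ 19.5 V, I_in ≈ 1.36 A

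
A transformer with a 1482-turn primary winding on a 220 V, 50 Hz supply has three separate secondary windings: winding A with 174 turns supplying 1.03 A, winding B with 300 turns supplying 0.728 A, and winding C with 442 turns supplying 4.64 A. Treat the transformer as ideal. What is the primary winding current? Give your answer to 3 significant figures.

V_A = 220 × 174/1482 = 25.830 V; V_B = 220 × 300/1482 = 44.534 V; V_C = 220 × 442/1482 = 65.614 V.
P_out = V_A I_A + V_B I_B + V_C I_C = 25.830×1.03 + 44.534×0.728 + 65.614×4.64 = 26.605 + 32.421 + 304.45 = 363.48 W.
Ideal ⇒ P_in = P_out, so I_p = P_out/V_p = 363.48/220 = 1.65 A.

I_p ≈ 1.65 A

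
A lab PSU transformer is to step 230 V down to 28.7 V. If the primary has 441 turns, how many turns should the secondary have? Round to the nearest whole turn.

N_s = 55 turns

N_s/N_p = V_s/V_p, so N_s = 441 × 28.7/230 = 55.0 ≈ 55 turns.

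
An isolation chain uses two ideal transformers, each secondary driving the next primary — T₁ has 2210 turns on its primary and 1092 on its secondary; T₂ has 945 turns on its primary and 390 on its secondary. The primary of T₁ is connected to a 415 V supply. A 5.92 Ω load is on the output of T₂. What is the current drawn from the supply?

I_supply ≈ 2.92 A

Secondary of T₁: V = 415.00 × 1092/2210 = 205.06 V.
Secondary of T₂: V = 205.06 × 390/945 = 84.627 V.
I_load = 84.627/5.92 = 14.295 A, so P_out = 84.627 × 14.295 = 1209.8 W.
All ideal ⇒ P_in = P_out, so I_supply = 1209.8/415 = 2.92 A.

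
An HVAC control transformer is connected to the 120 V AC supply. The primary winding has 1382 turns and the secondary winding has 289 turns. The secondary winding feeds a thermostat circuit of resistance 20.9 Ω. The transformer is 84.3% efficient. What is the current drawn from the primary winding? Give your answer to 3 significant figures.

I_p ≈ 0.298 A

V_s = 120 × 289/1382 = 25.094 V.
I_s = V_s/R = 25.094/20.9 = 1.2007 A.
P_out = V_s I_s = 25.094 × 1.2007 = 30.130 W.
P_in = P_out/η = 30.130/0.843 = 35.741 W.
I_p = P_in/V_p = 35.741/120 = 0.298 A.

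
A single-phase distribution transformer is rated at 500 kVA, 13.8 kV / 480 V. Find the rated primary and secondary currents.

I_p ≈ 36.2 A, I_s ≈ 1040 A

I_p = S/V_p = 500000/13800 = 36.2 A.
I_s = S/V_s = 500000/480 = 1040 A.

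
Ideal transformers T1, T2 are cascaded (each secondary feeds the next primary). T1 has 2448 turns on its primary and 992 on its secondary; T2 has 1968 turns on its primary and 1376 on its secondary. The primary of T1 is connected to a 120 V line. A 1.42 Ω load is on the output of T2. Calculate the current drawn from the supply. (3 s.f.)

Secondary of T1: V = 120.00 × 992/2448 = 48.627 V.
Secondary of T2: V = 48.627 × 1376/1968 = 34.000 V.
I_load = 34.000/1.42 = 23.943 A, so P_out = 34.000 × 23.943 = 814.07 W.
All ideal ⇒ P_in = P_out, so I_supply = 814.07/120 = 6.78 A.

I_supply ≈ 6.78 A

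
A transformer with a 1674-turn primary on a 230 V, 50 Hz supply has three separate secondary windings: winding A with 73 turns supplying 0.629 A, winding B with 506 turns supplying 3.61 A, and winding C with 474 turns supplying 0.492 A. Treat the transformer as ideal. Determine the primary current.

V_A = 230 × 73/1674 = 10.030 V; V_B = 230 × 506/1674 = 69.522 V; V_C = 230 × 474/1674 = 65.125 V.
P_out = V_A I_A + V_B I_B + V_C I_C = 10.030×0.629 + 69.522×3.61 + 65.125×0.492 = 6.3088 + 250.97 + 32.042 = 289.33 W.
Ideal ⇒ P_in = P_out, so I_p = P_out/V_p = 289.33/230 = 1.26 A.

I_p ≈ 1.26 A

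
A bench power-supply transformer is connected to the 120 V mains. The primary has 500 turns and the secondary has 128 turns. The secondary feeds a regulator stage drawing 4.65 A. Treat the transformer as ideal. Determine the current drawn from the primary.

For an ideal transformer I_p N_p = I_s N_s, so I_p = 4.65 × 128/500 = 1.19 A.

I_p ≈ 1.19 A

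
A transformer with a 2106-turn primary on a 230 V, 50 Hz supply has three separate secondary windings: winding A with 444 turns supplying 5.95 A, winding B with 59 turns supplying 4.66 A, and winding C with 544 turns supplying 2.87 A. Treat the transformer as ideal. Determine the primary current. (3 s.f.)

V_A = 230 × 444/2106 = 48.490 V; V_B = 230 × 59/2106 = 6.4435 V; V_C = 230 × 544/2106 = 59.411 V.
P_out = V_A I_A + V_B I_B + V_C I_C = 48.490×5.95 + 6.4435×4.66 + 59.411×2.87 = 288.52 + 30.027 + 170.51 = 489.05 W.
Ideal ⇒ P_in = P_out, so I_p = P_out/V_p = 489.05/230 = 2.13 A.

I_p ≈ 2.13 A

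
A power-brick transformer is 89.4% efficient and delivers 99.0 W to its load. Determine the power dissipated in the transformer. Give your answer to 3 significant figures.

P_in = P_out/η = 99.0/0.894 = 110.738 W.
P_loss = P_in − P_out = 110.738 − 99.0 = 11.7 W.

P_loss ≈ 11.7 W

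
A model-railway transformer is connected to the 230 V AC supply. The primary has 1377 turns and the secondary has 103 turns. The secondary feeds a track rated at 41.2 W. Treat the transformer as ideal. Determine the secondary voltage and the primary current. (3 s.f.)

V_s ≈ 17.2 V, I_p ≈ 0.179 A

V_s = V_p × N_s/N_p = 230 × 103/1377 = 17.204 V.
I_s = P/V_s = 41.2/17.204 = 2.3948 A.
I_p = I_s × N_s/N_p = 2.3948 × 103/1377 = 0.179 A.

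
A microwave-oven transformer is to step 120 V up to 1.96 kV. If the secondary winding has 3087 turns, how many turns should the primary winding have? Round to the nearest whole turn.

N_p = 189 turns

N_p/N_s = V_p/V_s, so N_p = 3087 × 120/1960 = 189.0 ≈ 189 turns.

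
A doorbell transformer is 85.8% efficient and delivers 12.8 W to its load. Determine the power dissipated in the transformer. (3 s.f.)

P_in = P_out/η = 12.8/0.858 = 14.9184 W.
P_loss = P_in − P_out = 14.9184 − 12.8 = 2.12 W.

P_loss ≈ 2.12 W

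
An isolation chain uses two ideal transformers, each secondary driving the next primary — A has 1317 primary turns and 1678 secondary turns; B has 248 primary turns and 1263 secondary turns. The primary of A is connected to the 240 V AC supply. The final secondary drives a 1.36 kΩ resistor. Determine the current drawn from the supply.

After A: V = 240.00 × 1678/1317 = 305.79 V.
After B: V = 305.79 × 1263/248 = 1557.3 V.
I_load = 1557.3/1360 = 1.1451 A, so P_out = 1557.3 × 1.1451 = 1783.2 W.
All ideal ⇒ P_in = P_out, so I_supply = 1783.2/240 = 7.43 A.

I_supply ≈ 7.43 A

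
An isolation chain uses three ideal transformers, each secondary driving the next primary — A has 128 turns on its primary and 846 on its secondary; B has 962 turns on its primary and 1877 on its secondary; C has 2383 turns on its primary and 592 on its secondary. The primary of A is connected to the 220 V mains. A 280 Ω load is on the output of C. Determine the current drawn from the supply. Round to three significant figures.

I_supply ≈ 8.06 A

After A: V = 220.00 × 846/128 = 1454.1 V.
After B: V = 1454.1 × 1877/962 = 2837.1 V.
After C: V = 2837.1 × 592/2383 = 704.81 V.
I_load = 704.81/280 = 2.5172 A, so P_out = 704.81 × 2.5172 = 1774.1 W.
All ideal ⇒ P_in = P_out, so I_supply = 1774.1/220 = 8.06 A.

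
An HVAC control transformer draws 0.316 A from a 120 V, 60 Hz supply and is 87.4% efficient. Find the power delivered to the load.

P_in = V_p I_p = 120 × 0.316 = 37.920 W.
P_out = η P_in = 0.874 × 37.920 = 33.1 W.

P_out ≈ 33.1 W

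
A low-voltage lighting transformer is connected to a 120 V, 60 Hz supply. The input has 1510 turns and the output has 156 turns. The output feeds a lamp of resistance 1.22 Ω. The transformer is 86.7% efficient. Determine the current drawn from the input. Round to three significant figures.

V_out = 120 × 156/1510 = 12.397 V.
I_out = V_out/R = 12.397/1.22 = 10.162 A.
P_out = V_out I_out = 12.397 × 10.162 = 125.98 W.
P_in = P_out/η = 125.98/0.867 = 145.30 W.
I_in = P_in/V_in = 145.30/120 = 1.21 A.

I_in ≈ 1.21 A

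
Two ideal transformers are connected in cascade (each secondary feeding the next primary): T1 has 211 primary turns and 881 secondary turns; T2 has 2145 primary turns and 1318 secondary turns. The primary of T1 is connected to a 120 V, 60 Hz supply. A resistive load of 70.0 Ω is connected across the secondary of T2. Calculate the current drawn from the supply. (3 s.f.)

Secondary of T1: V = 120.00 × 881/211 = 501.04 V.
Secondary of T2: V = 501.04 × 1318/2145 = 307.87 V.
I_load = 307.87/70.0 = 4.3981 A, so P_out = 307.87 × 4.3981 = 1354.0 W.
All ideal ⇒ P_in = P_out, so I_supply = 1354.0/120 = 11.3 A.

I_supply ≈ 11.3 A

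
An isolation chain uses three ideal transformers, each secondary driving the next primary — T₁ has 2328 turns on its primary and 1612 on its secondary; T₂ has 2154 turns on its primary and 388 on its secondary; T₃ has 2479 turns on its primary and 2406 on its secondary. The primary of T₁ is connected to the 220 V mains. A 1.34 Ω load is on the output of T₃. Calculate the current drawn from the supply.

After T₁: V = 220.00 × 1612/2328 = 152.34 V.
After T₂: V = 152.34 × 388/2154 = 27.440 V.
After T₃: V = 27.440 × 2406/2479 = 26.632 V.
I_load = 26.632/1.34 = 19.875 A, so P_out = 26.632 × 19.875 = 529.32 W.
All ideal ⇒ P_in = P_out, so I_supply = 529.32/220 = 2.41 A.

I_supply ≈ 2.41 A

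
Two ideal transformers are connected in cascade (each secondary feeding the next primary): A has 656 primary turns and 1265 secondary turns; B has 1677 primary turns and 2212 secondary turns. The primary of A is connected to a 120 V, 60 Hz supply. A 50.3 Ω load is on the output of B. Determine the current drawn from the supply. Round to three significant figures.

I_supply ≈ 15.4 A

Secondary of A: V = 120.00 × 1265/656 = 231.40 V.
Secondary of B: V = 231.40 × 2212/1677 = 305.22 V.
I_load = 305.22/50.3 = 6.0681 A, so P_out = 305.22 × 6.0681 = 1852.1 W.
All ideal ⇒ P_in = P_out, so I_supply = 1852.1/120 = 15.4 A.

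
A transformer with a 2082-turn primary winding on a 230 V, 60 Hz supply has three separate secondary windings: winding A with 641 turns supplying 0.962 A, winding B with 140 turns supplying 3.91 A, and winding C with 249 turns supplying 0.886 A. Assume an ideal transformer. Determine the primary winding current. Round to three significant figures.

V_A = 230 × 641/2082 = 70.812 V; V_B = 230 × 140/2082 = 15.466 V; V_C = 230 × 249/2082 = 27.507 V.
P_out = V_A I_A + V_B I_B + V_C I_C = 70.812×0.962 + 15.466×3.91 + 27.507×0.886 = 68.121 + 60.472 + 24.371 = 152.96 W.
Ideal ⇒ P_in = P_out, so I_p = P_out/V_p = 152.96/230 = 0.665 A.

I_p ≈ 0.665 A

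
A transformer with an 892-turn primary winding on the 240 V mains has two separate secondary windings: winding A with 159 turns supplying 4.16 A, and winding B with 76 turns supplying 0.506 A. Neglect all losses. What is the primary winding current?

V_A = 240 × 159/892 = 42.780 V; V_B = 240 × 76/892 = 20.448 V.
P_out = V_A I_A + V_B I_B = 42.780×4.16 + 20.448×0.506 = 177.97 + 10.347 = 188.31 W.
Ideal ⇒ P_in = P_out, so I_p = P_out/V_p = 188.31/240 = 0.785 A.

I_p ≈ 0.785 A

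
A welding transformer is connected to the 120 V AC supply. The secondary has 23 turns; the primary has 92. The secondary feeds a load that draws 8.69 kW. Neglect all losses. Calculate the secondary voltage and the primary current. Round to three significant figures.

V_s ≈ 30.0 V, I_p ≈ 72.4 A

V_s = V_p × N_s/N_p = 120 × 23/92 = 30.000 V.
I_s = P/V_s = 8690/30.000 = 289.67 A.
I_p = I_s × N_s/N_p = 289.67 × 23/92 = 72.4 A.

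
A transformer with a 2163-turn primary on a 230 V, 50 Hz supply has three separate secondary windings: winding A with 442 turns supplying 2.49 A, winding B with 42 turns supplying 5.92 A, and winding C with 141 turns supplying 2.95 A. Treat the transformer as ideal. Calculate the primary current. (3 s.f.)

V_A = 230 × 442/2163 = 47.000 V; V_B = 230 × 42/2163 = 4.4660 V; V_C = 230 × 141/2163 = 14.993 V.
P_out = V_A I_A + V_B I_B + V_C I_C = 47.000×2.49 + 4.4660×5.92 + 14.993×2.95 = 117.03 + 26.439 + 44.230 = 187.70 W.
Ideal ⇒ P_in = P_out, so I_p = P_out/V_p = 187.70/230 = 0.816 A.

I_p ≈ 0.816 A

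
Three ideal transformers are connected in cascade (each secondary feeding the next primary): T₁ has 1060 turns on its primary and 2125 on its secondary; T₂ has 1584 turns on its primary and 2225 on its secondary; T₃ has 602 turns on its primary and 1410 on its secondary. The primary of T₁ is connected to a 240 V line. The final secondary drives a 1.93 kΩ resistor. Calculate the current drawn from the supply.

After T₁: V = 240.00 × 2125/1060 = 481.13 V.
After T₂: V = 481.13 × 2225/1584 = 675.83 V.
After T₃: V = 675.83 × 1410/602 = 1582.9 V.
I_load = 1582.9/1930 = 0.82017 A, so P_out = 1582.9 × 0.82017 = 1298.3 W.
All ideal ⇒ P_in = P_out, so I_supply = 1298.3/240 = 5.41 A.

I_supply ≈ 5.41 A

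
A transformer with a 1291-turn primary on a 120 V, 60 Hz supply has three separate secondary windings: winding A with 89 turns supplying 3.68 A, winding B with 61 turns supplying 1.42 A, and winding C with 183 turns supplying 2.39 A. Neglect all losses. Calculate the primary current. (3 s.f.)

V_A = 120 × 89/1291 = 8.2727 V; V_B = 120 × 61/1291 = 5.6700 V; V_C = 120 × 183/1291 = 17.010 V.
P_out = V_A I_A + V_B I_B + V_C I_C = 8.2727×3.68 + 5.6700×1.42 + 17.010×2.39 = 30.443 + 8.0514 + 40.654 = 79.149 W.
Ideal ⇒ P_in = P_out, so I_p = P_out/V_p = 79.149/120 = 0.660 A.

I_p ≈ 0.660 A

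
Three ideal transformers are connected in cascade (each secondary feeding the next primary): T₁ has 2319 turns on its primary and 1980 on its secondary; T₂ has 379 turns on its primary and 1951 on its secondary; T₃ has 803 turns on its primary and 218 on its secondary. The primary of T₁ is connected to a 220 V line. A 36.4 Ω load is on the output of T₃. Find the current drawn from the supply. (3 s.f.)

After T₁: V = 220.00 × 1980/2319 = 187.84 V.
After T₂: V = 187.84 × 1951/379 = 966.95 V.
After T₃: V = 966.95 × 218/803 = 262.51 V.
I_load = 262.51/36.4 = 7.2118 A, so P_out = 262.51 × 7.2118 = 1893.2 W.
All ideal ⇒ P_in = P_out, so I_supply = 1893.2/220 = 8.61 A.

I_supply ≈ 8.61 A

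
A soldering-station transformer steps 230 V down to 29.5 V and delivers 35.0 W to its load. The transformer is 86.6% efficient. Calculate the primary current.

I_p ≈ 0.176 A

P_in = P_out/η = 35.0/0.866 = 40.416 W.
I_p = P_in/V_p = 40.416/230 = 0.176 A.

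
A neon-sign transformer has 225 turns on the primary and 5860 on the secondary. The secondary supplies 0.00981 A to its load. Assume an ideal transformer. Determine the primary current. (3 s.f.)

I_p ≈ 0.255 A

For an ideal transformer I_p/I_s = N_s/N_p, so I_p = 0.00981 × 5860/225 = 0.255 A.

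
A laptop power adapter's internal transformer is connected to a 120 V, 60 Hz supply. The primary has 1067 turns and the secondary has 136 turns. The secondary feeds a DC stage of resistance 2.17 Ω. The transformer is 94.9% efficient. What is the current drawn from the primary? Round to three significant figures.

V_s = 120 × 136/1067 = 15.295 V.
I_s = V_s/R = 15.295/2.17 = 7.0485 A.
P_out = V_s I_s = 15.295 × 7.0485 = 107.81 W.
P_in = P_out/η = 107.81/0.949 = 113.60 W.
I_p = P_in/V_p = 113.60/120 = 0.947 A.

I_p ≈ 0.947 A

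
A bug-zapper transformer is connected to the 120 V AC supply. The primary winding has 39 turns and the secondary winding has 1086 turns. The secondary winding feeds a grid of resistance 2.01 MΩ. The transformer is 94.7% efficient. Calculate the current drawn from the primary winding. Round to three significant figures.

V_s = 120 × 1086/39 = 3341.5 V.
I_s = V_s/R = 3341.5/(2.01×10^6) = 0.0016625 A.
P_out = V_s I_s = 3341.5 × 0.0016625 = 5.5552 W.
P_in = P_out/η = 5.5552/0.947 = 5.8661 W.
I_p = P_in/V_p = 5.8661/120 = 0.0489 A.

I_p ≈ 0.0489 A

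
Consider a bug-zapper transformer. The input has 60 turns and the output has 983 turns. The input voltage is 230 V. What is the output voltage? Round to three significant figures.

V_out/V_in = N_out/N_in, so V_out = 230 × 983/60 = 3770 V.

V_out ≈ 3770 V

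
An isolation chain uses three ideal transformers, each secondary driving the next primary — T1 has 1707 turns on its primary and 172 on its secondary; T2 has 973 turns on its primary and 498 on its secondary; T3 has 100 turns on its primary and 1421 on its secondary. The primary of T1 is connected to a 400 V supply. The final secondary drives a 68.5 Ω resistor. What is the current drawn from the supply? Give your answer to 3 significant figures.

I_supply ≈ 3.14 A

After T1: V = 400.00 × 172/1707 = 40.305 V.
After T2: V = 40.305 × 498/973 = 20.629 V.
After T3: V = 20.629 × 1421/100 = 293.13 V.
I_load = 293.13/68.5 = 4.2793 A, so P_out = 293.13 × 4.2793 = 1254.4 W.
All ideal ⇒ P_in = P_out, so I_supply = 1254.4/400 = 3.14 A.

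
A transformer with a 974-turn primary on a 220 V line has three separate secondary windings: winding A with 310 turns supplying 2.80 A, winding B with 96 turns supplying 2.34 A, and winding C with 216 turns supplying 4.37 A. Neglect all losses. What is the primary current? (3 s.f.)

V_A = 220 × 310/974 = 70.021 V; V_B = 220 × 96/974 = 21.684 V; V_C = 220 × 216/974 = 48.789 V.
P_out = V_A I_A + V_B I_B + V_C I_C = 70.021×2.80 + 21.684×2.34 + 48.789×4.37 = 196.06 + 50.740 + 213.21 = 460.00 W.
Ideal ⇒ P_in = P_out, so I_p = P_out/V_p = 460.00/220 = 2.09 A.

I_p ≈ 2.09 A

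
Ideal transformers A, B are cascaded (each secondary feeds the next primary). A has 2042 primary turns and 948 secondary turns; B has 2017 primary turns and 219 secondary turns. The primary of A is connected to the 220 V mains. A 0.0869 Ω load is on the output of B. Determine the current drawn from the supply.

After A: V = 220.00 × 948/2042 = 102.14 V.
After B: V = 102.14 × 219/2017 = 11.090 V.
I_load = 11.090/0.0869 = 127.61 A, so P_out = 11.090 × 127.61 = 1415.2 W.
All ideal ⇒ P_in = P_out, so I_supply = 1415.2/220 = 6.43 A.

I_supply ≈ 6.43 A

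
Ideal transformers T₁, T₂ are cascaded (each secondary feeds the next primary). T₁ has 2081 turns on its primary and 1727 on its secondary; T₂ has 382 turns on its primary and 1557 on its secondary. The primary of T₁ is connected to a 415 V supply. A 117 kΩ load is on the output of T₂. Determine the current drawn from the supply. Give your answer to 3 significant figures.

I_supply ≈ 0.0406 A

Secondary of T₁: V = 415.00 × 1727/2081 = 344.40 V.
Secondary of T₂: V = 344.40 × 1557/382 = 1403.8 V.
I_load = 1403.8/117000 = 0.011998 A, so P_out = 1403.8 × 0.011998 = 16.842 W.
All ideal ⇒ P_in = P_out, so I_supply = 16.842/415 = 0.0406 A.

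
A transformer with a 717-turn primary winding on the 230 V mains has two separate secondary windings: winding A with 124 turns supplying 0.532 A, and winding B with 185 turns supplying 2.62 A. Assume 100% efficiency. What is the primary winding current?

I_p ≈ 0.768 A

V_A = 230 × 124/717 = 39.777 V; V_B = 230 × 185/717 = 59.344 V.
P_out = V_A I_A + V_B I_B = 39.777×0.532 + 59.344×2.62 = 21.161 + 155.48 = 176.64 W.
Ideal ⇒ P_in = P_out, so I_p = P_out/V_p = 176.64/230 = 0.768 A.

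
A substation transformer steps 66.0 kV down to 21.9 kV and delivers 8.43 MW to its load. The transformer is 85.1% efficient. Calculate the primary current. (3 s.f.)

I_p ≈ 150 A

P_in = P_out/η = 8.43×10^6/0.851 = 9.9060×10^6 W.
I_p = P_in/V_p = 9.9060×10^6/66000 = 150 A.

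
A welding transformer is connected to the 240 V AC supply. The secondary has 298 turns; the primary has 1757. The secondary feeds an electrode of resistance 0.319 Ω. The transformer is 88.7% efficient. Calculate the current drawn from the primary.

V_s = 240 × 298/1757 = 40.706 V.
I_s = V_s/R = 40.706/0.319 = 127.60 A.
P_out = V_s I_s = 40.706 × 127.60 = 5194.2 W.
P_in = P_out/η = 5194.2/0.887 = 5855.9 W.
I_p = P_in/V_p = 5855.9/240 = 24.4 A.

I_p ≈ 24.4 A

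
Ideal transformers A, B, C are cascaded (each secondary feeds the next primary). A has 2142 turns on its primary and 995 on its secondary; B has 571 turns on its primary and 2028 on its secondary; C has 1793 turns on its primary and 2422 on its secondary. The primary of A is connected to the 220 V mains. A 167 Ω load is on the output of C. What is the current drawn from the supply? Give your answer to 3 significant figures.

After A: V = 220.00 × 995/2142 = 102.19 V.
After B: V = 102.19 × 2028/571 = 362.96 V.
After C: V = 362.96 × 2422/1793 = 490.29 V.
I_load = 490.29/167 = 2.9359 A, so P_out = 490.29 × 2.9359 = 1439.4 W.
All ideal ⇒ P_in = P_out, so I_supply = 1439.4/220 = 6.54 A.

I_supply ≈ 6.54 A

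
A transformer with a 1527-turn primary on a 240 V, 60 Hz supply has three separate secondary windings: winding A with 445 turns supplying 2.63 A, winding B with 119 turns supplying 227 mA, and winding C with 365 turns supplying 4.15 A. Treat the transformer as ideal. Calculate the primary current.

V_A = 240 × 445/1527 = 69.941 V; V_B = 240 × 119/1527 = 18.703 V; V_C = 240 × 365/1527 = 57.367 V.
P_out = V_A I_A + V_B I_B + V_C I_C = 69.941×2.63 + 18.703×0.227 + 57.367×4.15 = 183.94 + 4.2457 + 238.07 = 426.27 W.
Ideal ⇒ P_in = P_out, so I_p = P_out/V_p = 426.27/240 = 1.78 A.

I_p ≈ 1.78 A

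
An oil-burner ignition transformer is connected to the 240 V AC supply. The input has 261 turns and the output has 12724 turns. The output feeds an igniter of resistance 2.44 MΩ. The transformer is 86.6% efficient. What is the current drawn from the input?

I_in ≈ 0.270 A

V_out = 240 × 12724/261 = 11700 V.
I_out = V_out/R = 11700/(2.44×10^6) = 0.0047952 A.
P_out = V_out I_out = 11700 × 0.0047952 = 56.105 W.
P_in = P_out/η = 56.105/0.866 = 64.786 W.
I_in = P_in/V_in = 64.786/240 = 0.270 A.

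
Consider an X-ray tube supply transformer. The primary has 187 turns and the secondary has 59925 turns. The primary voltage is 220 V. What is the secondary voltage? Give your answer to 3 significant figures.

V_s/V_p = N_s/N_p, so V_s = 220 × 59925/187 = 70500 V.

V_s ≈ 70500 V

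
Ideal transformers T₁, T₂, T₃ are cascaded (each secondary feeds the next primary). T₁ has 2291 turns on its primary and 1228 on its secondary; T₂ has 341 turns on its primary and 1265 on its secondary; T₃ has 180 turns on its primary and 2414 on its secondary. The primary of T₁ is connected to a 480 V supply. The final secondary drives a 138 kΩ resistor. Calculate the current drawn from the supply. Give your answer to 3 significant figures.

I_supply ≈ 2.47 A

Secondary of T₁: V = 480.00 × 1228/2291 = 257.29 V.
Secondary of T₂: V = 257.29 × 1265/341 = 954.44 V.
Secondary of T₃: V = 954.44 × 2414/180 = 12800 V.
I_load = 12800/138000 = 0.092755 A, so P_out = 12800 × 0.092755 = 1187.3 W.
All ideal ⇒ P_in = P_out, so I_supply = 1187.3/480 = 2.47 A.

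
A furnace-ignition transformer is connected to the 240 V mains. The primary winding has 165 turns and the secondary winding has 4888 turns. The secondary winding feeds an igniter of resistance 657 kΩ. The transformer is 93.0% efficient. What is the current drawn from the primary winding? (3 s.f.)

I_p ≈ 0.345 A

V_s = 240 × 4888/165 = 7109.8 V.
I_s = V_s/R = 7109.8/657000 = 0.010822 A.
P_out = V_s I_s = 7109.8 × 0.010822 = 76.940 W.
P_in = P_out/η = 76.940/0.930 = 82.731 W.
I_p = P_in/V_p = 82.731/240 = 0.345 A.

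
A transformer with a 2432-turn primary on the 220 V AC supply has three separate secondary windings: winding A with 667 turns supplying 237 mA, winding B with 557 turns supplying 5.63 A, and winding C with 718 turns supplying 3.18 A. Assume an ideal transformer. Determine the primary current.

I_p ≈ 2.29 A

V_A = 220 × 667/2432 = 60.337 V; V_B = 220 × 557/2432 = 50.387 V; V_C = 220 × 718/2432 = 64.951 V.
P_out = V_A I_A + V_B I_B + V_C I_C = 60.337×0.237 + 50.387×5.63 + 64.951×3.18 = 14.300 + 283.68 + 206.54 = 504.52 W.
Ideal ⇒ P_in = P_out, so I_p = P_out/V_p = 504.52/220 = 2.29 A.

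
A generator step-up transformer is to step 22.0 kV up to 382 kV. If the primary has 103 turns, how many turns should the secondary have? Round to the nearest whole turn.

N_s/N_p = V_s/V_p, so N_s = 103 × 382000/22000 = 1788.5 ≈ 1788 turns.

N_s = 1788 turns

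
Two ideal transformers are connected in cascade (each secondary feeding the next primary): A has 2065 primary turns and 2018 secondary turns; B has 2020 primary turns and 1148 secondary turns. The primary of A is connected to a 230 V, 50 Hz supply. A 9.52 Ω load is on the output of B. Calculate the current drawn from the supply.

I_supply ≈ 7.45 A

After A: V = 230.00 × 2018/2065 = 224.77 V.
After B: V = 224.77 × 1148/2020 = 127.74 V.
I_load = 127.74/9.52 = 13.418 A, so P_out = 127.74 × 13.418 = 1714.0 W.
All ideal ⇒ P_in = P_out, so I_supply = 1714.0/230 = 7.45 A.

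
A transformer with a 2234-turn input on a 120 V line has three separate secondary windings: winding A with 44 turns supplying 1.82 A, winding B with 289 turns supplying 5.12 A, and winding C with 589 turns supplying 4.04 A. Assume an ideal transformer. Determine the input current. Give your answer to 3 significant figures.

I_in ≈ 1.76 A

V_A = 120 × 44/2234 = 2.3635 V; V_B = 120 × 289/2234 = 15.524 V; V_C = 120 × 589/2234 = 31.638 V.
P_out = V_A I_A + V_B I_B + V_C I_C = 2.3635×1.82 + 15.524×5.12 + 31.638×4.04 = 4.3015 + 79.481 + 127.82 = 211.60 W.
Ideal ⇒ P_in = P_out, so I_in = P_out/V_in = 211.60/120 = 1.76 A.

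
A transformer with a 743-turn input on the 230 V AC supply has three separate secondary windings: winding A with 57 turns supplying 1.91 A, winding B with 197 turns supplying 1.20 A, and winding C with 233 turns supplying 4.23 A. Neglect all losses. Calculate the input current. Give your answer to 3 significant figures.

V_A = 230 × 57/743 = 17.645 V; V_B = 230 × 197/743 = 60.983 V; V_C = 230 × 233/743 = 72.127 V.
P_out = V_A I_A + V_B I_B + V_C I_C = 17.645×1.91 + 60.983×1.20 + 72.127×4.23 = 33.701 + 73.179 + 305.10 = 411.98 W.
Ideal ⇒ P_in = P_out, so I_in = P_out/V_in = 411.98/230 = 1.79 A.

I_in ≈ 1.79 A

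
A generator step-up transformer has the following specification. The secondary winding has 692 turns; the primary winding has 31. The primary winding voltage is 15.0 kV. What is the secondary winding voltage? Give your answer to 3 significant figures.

V_s ≈ 335000 V

V_s/V_p = N_s/N_p, so V_s = 15000 × 692/31 = 335000 V.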